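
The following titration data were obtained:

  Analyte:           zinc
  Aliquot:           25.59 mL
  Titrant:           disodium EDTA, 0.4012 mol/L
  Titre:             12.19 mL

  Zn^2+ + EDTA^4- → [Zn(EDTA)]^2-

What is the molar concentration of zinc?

0.1911 mol/L

n(EDTA) = 0.01219 L × 0.4012 mol/L = 4.891 × 10^-3 mol
n(Zn2+) = 4.891 × 10^-3 mol (1:1 mole ratio)
[Zn2+] = 4.891 × 10^-3 mol / 0.02559 L = 0.1911 mol/L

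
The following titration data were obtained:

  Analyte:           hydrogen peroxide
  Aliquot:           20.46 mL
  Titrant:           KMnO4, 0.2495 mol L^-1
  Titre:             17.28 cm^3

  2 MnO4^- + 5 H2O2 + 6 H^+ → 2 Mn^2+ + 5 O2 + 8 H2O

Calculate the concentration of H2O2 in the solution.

0.5268 mol/L

n(KMnO4) = 0.01728 L × 0.2495 mol/L = 4.311 × 10^-3 mol
From the 5:2 mole ratio, n(H2O2) = 5/2 × 4.311 × 10^-3 = 0.01078 mol
[H2O2] = 0.01078 mol / 0.02046 L = 0.5268 mol/L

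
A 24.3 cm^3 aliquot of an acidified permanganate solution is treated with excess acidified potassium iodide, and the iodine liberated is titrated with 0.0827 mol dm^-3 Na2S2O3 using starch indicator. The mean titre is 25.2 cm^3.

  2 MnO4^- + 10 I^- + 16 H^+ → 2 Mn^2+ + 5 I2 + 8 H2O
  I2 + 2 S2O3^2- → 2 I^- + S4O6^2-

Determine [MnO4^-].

n(S2O3^2-) = 0.0252 × 0.0827 = 2.08 × 10^-3 mol
n(I2) = n(S2O3^2-)/2 = 1.04 × 10^-3 mol
From the 2:5 ratio, n(MnO4^-) in the aliquot = 2/5 × 1.04 × 10^-3 = 4.17 × 10^-4 mol
[MnO4^-] = 4.17 × 10^-4 / 0.0243 = 0.0172 mol/L

0.0172 mol/L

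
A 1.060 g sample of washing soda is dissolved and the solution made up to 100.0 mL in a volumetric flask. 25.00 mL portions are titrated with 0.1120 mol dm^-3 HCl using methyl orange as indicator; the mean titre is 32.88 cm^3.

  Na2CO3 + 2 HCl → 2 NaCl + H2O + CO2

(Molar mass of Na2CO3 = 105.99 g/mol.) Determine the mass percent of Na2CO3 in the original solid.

73.64 %

n(HCl) per titration = 0.03288 × 0.1120 = 3.683 × 10^-3 mol
From the 1:2 ratio, n(Na2CO3) in each aliquot = 1/2 × 3.683 × 10^-3 = 1.841 × 10^-3 mol
n(Na2CO3) in the whole flask = 1.841 × 10^-3 × 100.0/25.00 = 7.365 × 10^-3 mol
mass of Na2CO3 = 7.365 × 10^-3 × 105.99 = 0.7806 g
% Na2CO3 = 0.7806 / 1.060 × 100 = 73.64 %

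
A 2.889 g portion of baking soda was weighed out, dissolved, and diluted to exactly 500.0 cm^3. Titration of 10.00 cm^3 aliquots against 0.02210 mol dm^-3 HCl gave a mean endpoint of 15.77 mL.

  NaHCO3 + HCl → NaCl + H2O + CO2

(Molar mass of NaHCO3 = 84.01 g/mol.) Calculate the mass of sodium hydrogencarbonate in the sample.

n(HCl) per titration = 0.01577 × 0.02210 = 3.485 × 10^-4 mol
n(NaHCO3) in each aliquot = 3.485 × 10^-4 mol (1:1 ratio)
n(NaHCO3) in the whole flask = 3.485 × 10^-4 × 500.0/10.00 = 0.01743 mol
mass of NaHCO3 = 0.01743 × 84.01 = 1.464 g

1.464 g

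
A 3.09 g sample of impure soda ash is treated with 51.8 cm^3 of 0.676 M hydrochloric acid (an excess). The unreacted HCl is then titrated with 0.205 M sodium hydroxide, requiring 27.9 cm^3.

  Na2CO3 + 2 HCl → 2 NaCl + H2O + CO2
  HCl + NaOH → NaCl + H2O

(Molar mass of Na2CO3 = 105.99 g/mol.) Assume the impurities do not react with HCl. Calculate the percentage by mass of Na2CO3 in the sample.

n(HCl) added = 0.0518 × 0.676 = 0.0350 mol
n(NaOH) used in back-titration = 0.0279 × 0.205 = 5.72 × 10^-3 mol
n(HCl) left over = 5.72 × 10^-3 mol (1:1 ratio)
n(HCl) consumed by analyte = 0.0350 − 5.72 × 10^-3 = 0.0293 mol
From the 1:2 ratio, n(Na2CO3) = 1/2 × 0.0293 = 0.0146 mol
mass of Na2CO3 = 0.0146 × 105.99 = 1.55 g
% Na2CO3 = 1.55 / 3.09 × 100 = 50.2 %

50.2 %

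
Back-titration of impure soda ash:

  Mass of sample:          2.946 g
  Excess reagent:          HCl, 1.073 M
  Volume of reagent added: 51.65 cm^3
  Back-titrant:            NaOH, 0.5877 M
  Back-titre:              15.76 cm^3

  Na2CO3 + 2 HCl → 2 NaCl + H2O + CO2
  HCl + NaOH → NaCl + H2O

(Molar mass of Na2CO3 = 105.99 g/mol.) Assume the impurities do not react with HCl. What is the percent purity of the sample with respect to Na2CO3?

n(HCl) added = 0.05165 × 1.073 = 0.05542 mol
n(NaOH) used in back-titration = 0.01576 × 0.5877 = 9.262 × 10^-3 mol
n(HCl) left over = 9.262 × 10^-3 mol (1:1 ratio)
n(HCl) consumed by analyte = 0.05542 − 9.262 × 10^-3 = 0.04616 mol
From the 1:2 ratio, n(Na2CO3) = 1/2 × 0.04616 = 0.02308 mol
mass of Na2CO3 = 0.02308 × 105.99 = 2.446 g
% Na2CO3 = 2.446 / 2.946 × 100 = 83.03 %

83.03 %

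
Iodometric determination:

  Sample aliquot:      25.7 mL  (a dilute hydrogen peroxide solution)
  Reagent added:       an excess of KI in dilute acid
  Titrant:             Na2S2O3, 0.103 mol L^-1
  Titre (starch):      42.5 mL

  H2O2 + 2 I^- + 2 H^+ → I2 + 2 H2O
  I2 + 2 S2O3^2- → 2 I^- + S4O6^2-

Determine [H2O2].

n(S2O3^2-) = 0.0425 × 0.103 = 4.38 × 10^-3 mol
n(I2) = n(S2O3^2-)/2 = 2.19 × 10^-3 mol
n(H2O2) in the aliquot = 2.19 × 10^-3 mol (1:1 ratio)
[H2O2] = 2.19 × 10^-3 / 0.0257 = 0.0852 mol/L

0.0852 mol/L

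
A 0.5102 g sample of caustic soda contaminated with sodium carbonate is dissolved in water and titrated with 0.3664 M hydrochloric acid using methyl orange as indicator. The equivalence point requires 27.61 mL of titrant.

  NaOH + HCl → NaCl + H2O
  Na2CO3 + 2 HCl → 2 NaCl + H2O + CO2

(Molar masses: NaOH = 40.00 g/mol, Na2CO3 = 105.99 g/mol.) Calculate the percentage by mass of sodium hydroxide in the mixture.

n(HCl) = 0.02761 × 0.3664 = 0.01012 mol
Let x = n(NaOH), y = n(Na2CO3).
Titrant: 1x + 2y = 0.01012;  mass: 40.00x + 105.99y = 0.5102
Solving, x = 1.994 × 10^-3 mol, y = 4.061 × 10^-3 mol
mass of NaOH = 1.994 × 10^-3 × 40.00 = 0.07976 g
% NaOH = 0.07976 / 0.5102 × 100 = 15.63 %

15.63 %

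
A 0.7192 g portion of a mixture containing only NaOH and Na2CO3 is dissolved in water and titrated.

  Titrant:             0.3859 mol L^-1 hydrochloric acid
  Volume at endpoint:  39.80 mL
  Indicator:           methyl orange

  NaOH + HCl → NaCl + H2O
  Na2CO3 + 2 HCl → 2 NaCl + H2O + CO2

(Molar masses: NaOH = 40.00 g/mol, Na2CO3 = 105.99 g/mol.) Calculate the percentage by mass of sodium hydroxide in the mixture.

n(HCl) = 0.03980 × 0.3859 = 0.01536 mol
Let x = n(NaOH), y = n(Na2CO3).
Titrant: 1x + 2y = 0.01536;  mass: 40.00x + 105.99y = 0.7192
Solving, x = 7.291 × 10^-3 mol, y = 4.034 × 10^-3 mol
mass of NaOH = 7.291 × 10^-3 × 40.00 = 0.2916 g
% NaOH = 0.2916 / 0.7192 × 100 = 40.55 %

40.55 %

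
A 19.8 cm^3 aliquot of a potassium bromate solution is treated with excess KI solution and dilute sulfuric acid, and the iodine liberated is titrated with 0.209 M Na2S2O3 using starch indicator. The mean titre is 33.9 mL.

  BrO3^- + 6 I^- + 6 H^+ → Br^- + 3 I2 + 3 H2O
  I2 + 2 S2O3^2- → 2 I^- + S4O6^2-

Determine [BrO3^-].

0.0596 M

n(S2O3^2-) = 0.0339 × 0.209 = 7.09 × 10^-3 mol
n(I2) = n(S2O3^2-)/2 = 3.54 × 10^-3 mol
From the 1:3 ratio, n(BrO3^-) in the aliquot = 1/3 × 3.54 × 10^-3 = 1.18 × 10^-3 mol
[BrO3^-] = 1.18 × 10^-3 / 0.0198 = 0.0596 mol/L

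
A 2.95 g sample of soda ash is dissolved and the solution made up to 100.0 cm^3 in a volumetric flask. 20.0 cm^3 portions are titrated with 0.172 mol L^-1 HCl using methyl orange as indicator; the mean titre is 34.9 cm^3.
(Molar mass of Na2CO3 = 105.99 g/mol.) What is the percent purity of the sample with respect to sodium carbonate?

Na2CO3 + 2 HCl → 2 NaCl + H2O + CO2
n(HCl) per titration = 0.0349 × 0.172 = 6.00 × 10^-3 mol
From the 1:2 ratio, n(Na2CO3) in each aliquot = 1/2 × 6.00 × 10^-3 = 3.00 × 10^-3 mol
n(Na2CO3) in the whole flask = 3.00 × 10^-3 × 100.0/20.0 = 0.0150 mol
mass of Na2CO3 = 0.0150 × 105.99 = 1.59 g
% Na2CO3 = 1.59 / 2.95 × 100 = 53.9 %

53.9 %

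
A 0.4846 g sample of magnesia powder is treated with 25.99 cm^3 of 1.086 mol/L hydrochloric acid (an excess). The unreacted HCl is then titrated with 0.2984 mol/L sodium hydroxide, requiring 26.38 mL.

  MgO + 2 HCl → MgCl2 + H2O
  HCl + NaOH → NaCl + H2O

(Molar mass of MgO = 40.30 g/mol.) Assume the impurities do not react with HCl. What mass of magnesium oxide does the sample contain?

0.4101 g

n(HCl) added = 0.02599 × 1.086 = 0.02823 mol
n(NaOH) used in back-titration = 0.02638 × 0.2984 = 7.872 × 10^-3 mol
n(HCl) left over = 7.872 × 10^-3 mol (1:1 ratio)
n(HCl) consumed by analyte = 0.02823 − 7.872 × 10^-3 = 0.02035 mol
From the 1:2 ratio, n(MgO) = 1/2 × 0.02035 = 0.01018 mol
mass of MgO = 0.01018 × 40.30 = 0.4101 g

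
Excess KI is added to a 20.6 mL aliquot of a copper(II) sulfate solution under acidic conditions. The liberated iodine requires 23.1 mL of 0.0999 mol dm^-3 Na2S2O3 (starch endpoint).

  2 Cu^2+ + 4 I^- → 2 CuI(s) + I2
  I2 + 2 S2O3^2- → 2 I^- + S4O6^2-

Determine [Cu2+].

0.112 mol/L

n(S2O3^2-) = 0.0231 × 0.0999 = 2.31 × 10^-3 mol
n(I2) = n(S2O3^2-)/2 = 1.15 × 10^-3 mol
From the 2:1 ratio, n(Cu2+) in the aliquot = 2/1 × 1.15 × 10^-3 = 2.31 × 10^-3 mol
[Cu2+] = 2.31 × 10^-3 / 0.0206 = 0.112 mol/L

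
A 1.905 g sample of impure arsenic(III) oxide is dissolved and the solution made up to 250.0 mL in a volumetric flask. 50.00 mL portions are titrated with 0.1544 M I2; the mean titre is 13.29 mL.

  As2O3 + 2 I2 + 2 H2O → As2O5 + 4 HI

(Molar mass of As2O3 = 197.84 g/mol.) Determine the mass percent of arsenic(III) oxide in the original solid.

53.28 %

n(I2) per titration = 0.01329 × 0.1544 = 2.052 × 10^-3 mol
From the 1:2 ratio, n(As2O3) in each aliquot = 1/2 × 2.052 × 10^-3 = 1.026 × 10^-3 mol
n(As2O3) in the whole flask = 1.026 × 10^-3 × 250.0/50.00 = 5.130 × 10^-3 mol
mass of As2O3 = 5.130 × 10^-3 × 197.84 = 1.015 g
% As2O3 = 1.015 / 1.905 × 100 = 53.28 %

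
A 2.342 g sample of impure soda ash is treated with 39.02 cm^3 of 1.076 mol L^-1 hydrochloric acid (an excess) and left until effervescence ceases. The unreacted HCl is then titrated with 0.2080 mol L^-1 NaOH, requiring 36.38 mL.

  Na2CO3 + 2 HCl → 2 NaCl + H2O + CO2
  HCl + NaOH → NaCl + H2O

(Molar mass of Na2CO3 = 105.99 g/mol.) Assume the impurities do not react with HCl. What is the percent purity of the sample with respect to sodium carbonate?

77.88 %

n(HCl) added = 0.03902 × 1.076 = 0.04199 mol
n(NaOH) used in back-titration = 0.03638 × 0.2080 = 7.567 × 10^-3 mol
n(HCl) left over = 7.567 × 10^-3 mol (1:1 ratio)
n(HCl) consumed by analyte = 0.04199 − 7.567 × 10^-3 = 0.03442 mol
From the 1:2 ratio, n(Na2CO3) = 1/2 × 0.03442 = 0.01721 mol
mass of Na2CO3 = 0.01721 × 105.99 = 1.824 g
% Na2CO3 = 1.824 / 2.342 × 100 = 77.88 %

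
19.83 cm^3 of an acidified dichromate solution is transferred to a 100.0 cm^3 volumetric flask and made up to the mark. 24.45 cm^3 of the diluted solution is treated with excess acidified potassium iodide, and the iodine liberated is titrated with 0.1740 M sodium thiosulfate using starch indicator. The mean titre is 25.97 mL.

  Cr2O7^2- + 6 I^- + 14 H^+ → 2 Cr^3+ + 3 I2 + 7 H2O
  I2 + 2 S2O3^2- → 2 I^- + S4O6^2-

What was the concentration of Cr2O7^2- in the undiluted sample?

0.1553 M

n(S2O3^2-) = 0.02597 × 0.1740 = 4.519 × 10^-3 mol
n(I2) = n(S2O3^2-)/2 = 2.259 × 10^-3 mol
From the 1:3 ratio, n(Cr2O7^2-) in the aliquot = 1/3 × 2.259 × 10^-3 = 7.531 × 10^-4 mol
[Cr2O7^2-]_dilute = 7.531 × 10^-4 / 0.02445 = 0.03080 mol/L
[Cr2O7^2-]_original = 0.03080 × 100.0/19.83 = 0.1553 mol/L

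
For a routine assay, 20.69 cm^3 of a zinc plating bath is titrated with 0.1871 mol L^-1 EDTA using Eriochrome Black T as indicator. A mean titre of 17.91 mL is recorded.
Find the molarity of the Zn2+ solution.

Zn^2+ + EDTA^4- → [Zn(EDTA)]^2-
n(EDTA) = 0.01791 L × 0.1871 mol/L = 3.351 × 10^-3 mol
n(Zn2+) = 3.351 × 10^-3 mol (1:1 mole ratio)
[Zn2+] = 3.351 × 10^-3 mol / 0.02069 L = 0.1620 mol/L

0.1620 mol/L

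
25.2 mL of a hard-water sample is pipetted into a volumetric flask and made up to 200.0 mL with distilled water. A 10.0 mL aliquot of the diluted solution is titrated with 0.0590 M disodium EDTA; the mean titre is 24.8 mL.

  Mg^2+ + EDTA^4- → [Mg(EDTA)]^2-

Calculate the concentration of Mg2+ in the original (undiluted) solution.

n(EDTA) = 0.0248 × 0.0590 = 1.46 × 10^-3 mol
n(Mg2+) in the aliquot = 1.46 × 10^-3 mol (1:1 ratio)
[Mg2+]_dilute = 1.46 × 10^-3 / 0.0100 = 0.146 mol/L
Dilution factor = 200.0 / 25.2 = 7.937
[Mg2+]_stock = 0.146 × 7.937 = 1.16 mol/L

1.16 M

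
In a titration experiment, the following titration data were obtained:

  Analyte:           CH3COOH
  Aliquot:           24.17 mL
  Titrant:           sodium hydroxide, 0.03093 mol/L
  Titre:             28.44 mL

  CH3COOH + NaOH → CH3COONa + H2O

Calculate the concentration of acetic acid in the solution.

0.03639 mol/L

n(NaOH) = 0.02844 L × 0.03093 mol/L = 8.796 × 10^-4 mol
n(CH3COOH) = 8.796 × 10^-4 mol (1:1 mole ratio)
[CH3COOH] = 8.796 × 10^-4 mol / 0.02417 L = 0.03639 mol/L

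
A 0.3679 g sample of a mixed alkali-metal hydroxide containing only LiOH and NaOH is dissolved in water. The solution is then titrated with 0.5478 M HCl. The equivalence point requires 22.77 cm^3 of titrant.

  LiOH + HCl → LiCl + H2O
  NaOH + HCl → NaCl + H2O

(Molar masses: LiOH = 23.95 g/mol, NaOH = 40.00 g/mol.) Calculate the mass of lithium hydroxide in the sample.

n(HCl) = 0.02277 × 0.5478 = 0.01247 mol
Let x = n(LiOH), y = n(NaOH).
Titrant: 1x + 1y = 0.01247;  mass: 23.95x + 40.00y = 0.3679
Solving, x = 8.164 × 10^-3 mol, y = 4.309 × 10^-3 mol
mass of LiOH = 8.164 × 10^-3 × 23.95 = 0.1955 g

0.1955 g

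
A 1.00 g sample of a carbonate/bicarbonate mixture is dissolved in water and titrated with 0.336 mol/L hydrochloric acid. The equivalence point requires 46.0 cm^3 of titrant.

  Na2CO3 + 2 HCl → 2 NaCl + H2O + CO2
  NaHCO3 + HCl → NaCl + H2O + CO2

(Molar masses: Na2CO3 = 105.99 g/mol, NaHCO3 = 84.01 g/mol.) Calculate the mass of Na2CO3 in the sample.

n(HCl) = 0.0460 × 0.336 = 0.0155 mol
Let x = n(Na2CO3), y = n(NaHCO3).
Titrant: 2x + 1y = 0.0155;  mass: 105.99x + 84.01y = 1.00
Solving, x = 4.81 × 10^-3 mol, y = 5.83 × 10^-3 mol
mass of Na2CO3 = 4.81 × 10^-3 × 105.99 = 0.510 g

0.510 g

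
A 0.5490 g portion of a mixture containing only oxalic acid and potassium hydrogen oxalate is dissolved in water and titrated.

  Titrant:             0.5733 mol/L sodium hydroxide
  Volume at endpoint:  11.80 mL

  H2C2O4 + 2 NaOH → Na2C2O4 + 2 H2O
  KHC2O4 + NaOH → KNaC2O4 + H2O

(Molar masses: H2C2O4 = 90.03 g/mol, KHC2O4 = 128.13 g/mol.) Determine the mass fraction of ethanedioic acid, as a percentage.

n(NaOH) = 0.01180 × 0.5733 = 6.765 × 10^-3 mol
Let x = n(H2C2O4), y = n(KHC2O4).
Titrant: 2x + 1y = 6.765 × 10^-3;  mass: 90.03x + 128.13y = 0.5490
Solving, x = 1.912 × 10^-3 mol, y = 2.941 × 10^-3 mol
mass of H2C2O4 = 1.912 × 10^-3 × 90.03 = 0.1721 g
% H2C2O4 = 0.1721 / 0.5490 × 100 = 31.35 %

31.35 %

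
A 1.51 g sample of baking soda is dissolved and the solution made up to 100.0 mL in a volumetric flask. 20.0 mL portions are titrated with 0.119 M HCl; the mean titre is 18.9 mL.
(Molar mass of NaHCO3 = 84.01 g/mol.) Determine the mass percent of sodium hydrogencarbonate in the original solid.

62.6 %

NaHCO3 + HCl → NaCl + H2O + CO2
n(HCl) per titration = 0.0189 × 0.119 = 2.25 × 10^-3 mol
n(NaHCO3) in each aliquot = 2.25 × 10^-3 mol (1:1 ratio)
n(NaHCO3) in the whole flask = 2.25 × 10^-3 × 100.0/20.0 = 0.0112 mol
mass of NaHCO3 = 0.0112 × 84.01 = 0.945 g
% NaHCO3 = 0.945 / 1.51 × 100 = 62.6 %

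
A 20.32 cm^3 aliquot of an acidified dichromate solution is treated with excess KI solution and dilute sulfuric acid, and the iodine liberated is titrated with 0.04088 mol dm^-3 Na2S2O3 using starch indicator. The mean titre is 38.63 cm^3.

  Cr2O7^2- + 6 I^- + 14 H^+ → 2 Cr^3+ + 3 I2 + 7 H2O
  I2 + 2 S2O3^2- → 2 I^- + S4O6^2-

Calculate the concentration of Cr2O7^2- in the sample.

0.01295 mol/L

n(S2O3^2-) = 0.03863 × 0.04088 = 1.579 × 10^-3 mol
n(I2) = n(S2O3^2-)/2 = 7.896 × 10^-4 mol
From the 1:3 ratio, n(Cr2O7^2-) in the aliquot = 1/3 × 7.896 × 10^-4 = 2.632 × 10^-4 mol
[Cr2O7^2-] = 2.632 × 10^-4 / 0.02032 = 0.01295 mol/L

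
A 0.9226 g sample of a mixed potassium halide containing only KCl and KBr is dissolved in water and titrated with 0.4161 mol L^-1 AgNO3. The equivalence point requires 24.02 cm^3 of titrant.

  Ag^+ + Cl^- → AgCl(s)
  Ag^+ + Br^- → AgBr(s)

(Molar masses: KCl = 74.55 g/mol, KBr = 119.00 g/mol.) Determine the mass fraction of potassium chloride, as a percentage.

n(AgNO3) = 0.02402 × 0.4161 = 9.995 × 10^-3 mol
Let x = n(KCl), y = n(KBr).
Titrant: 1x + 1y = 9.995 × 10^-3;  mass: 74.55x + 119.00y = 0.9226
Solving, x = 6.002 × 10^-3 mol, y = 3.993 × 10^-3 mol
mass of KCl = 6.002 × 10^-3 × 74.55 = 0.4474 g
% KCl = 0.4474 / 0.9226 × 100 = 48.50 %

48.50 %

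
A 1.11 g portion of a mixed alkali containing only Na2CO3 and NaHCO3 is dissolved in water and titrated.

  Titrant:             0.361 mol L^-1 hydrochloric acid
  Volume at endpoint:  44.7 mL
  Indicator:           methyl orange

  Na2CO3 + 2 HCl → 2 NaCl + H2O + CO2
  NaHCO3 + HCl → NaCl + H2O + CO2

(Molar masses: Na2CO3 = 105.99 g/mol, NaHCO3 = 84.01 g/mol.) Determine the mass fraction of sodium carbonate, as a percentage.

n(HCl) = 0.0447 × 0.361 = 0.0161 mol
Let x = n(Na2CO3), y = n(NaHCO3).
Titrant: 2x + 1y = 0.0161;  mass: 105.99x + 84.01y = 1.11
Solving, x = 3.96 × 10^-3 mol, y = 8.22 × 10^-3 mol
mass of Na2CO3 = 3.96 × 10^-3 × 105.99 = 0.420 g
% Na2CO3 = 0.420 / 1.11 × 100 = 37.8 %

37.8 %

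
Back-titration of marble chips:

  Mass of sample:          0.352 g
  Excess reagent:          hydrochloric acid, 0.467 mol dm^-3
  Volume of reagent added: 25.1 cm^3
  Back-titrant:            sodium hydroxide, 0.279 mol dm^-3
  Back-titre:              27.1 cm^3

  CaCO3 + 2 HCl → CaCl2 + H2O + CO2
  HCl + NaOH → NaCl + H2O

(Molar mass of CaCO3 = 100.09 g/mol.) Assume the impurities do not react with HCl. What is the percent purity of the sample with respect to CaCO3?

n(HCl) added = 0.0251 × 0.467 = 0.0117 mol
n(NaOH) used in back-titration = 0.0271 × 0.279 = 7.56 × 10^-3 mol
n(HCl) left over = 7.56 × 10^-3 mol (1:1 ratio)
n(HCl) consumed by analyte = 0.0117 − 7.56 × 10^-3 = 4.16 × 10^-3 mol
From the 1:2 ratio, n(CaCO3) = 1/2 × 4.16 × 10^-3 = 2.08 × 10^-3 mol
mass of CaCO3 = 2.08 × 10^-3 × 100.09 = 0.208 g
% CaCO3 = 0.208 / 0.352 × 100 = 59.2 %

59.2 %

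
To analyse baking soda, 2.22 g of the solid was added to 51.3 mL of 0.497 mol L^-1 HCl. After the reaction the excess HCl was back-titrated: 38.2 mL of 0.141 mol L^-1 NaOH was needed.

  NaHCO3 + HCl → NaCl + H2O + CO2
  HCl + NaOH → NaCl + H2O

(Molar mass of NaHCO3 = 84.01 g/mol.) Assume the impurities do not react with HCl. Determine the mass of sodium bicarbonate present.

1.69 g

n(HCl) added = 0.0513 × 0.497 = 0.0255 mol
n(NaOH) used in back-titration = 0.0382 × 0.141 = 5.39 × 10^-3 mol
n(HCl) left over = 5.39 × 10^-3 mol (1:1 ratio)
n(HCl) consumed by analyte = 0.0255 − 5.39 × 10^-3 = 0.0201 mol
n(NaHCO3) = 0.0201 mol (1:1 ratio)
mass of NaHCO3 = 0.0201 × 84.01 = 1.69 g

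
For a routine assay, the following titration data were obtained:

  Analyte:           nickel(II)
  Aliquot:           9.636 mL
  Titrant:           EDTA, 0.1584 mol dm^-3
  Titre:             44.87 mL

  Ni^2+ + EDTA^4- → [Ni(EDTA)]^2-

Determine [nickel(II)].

n(EDTA) = 0.04487 L × 0.1584 mol/L = 7.107 × 10^-3 mol
n(Ni2+) = 7.107 × 10^-3 mol (1:1 mole ratio)
[Ni2+] = 7.107 × 10^-3 mol / 0.009636 L = 0.7376 mol/L

0.7376 mol/L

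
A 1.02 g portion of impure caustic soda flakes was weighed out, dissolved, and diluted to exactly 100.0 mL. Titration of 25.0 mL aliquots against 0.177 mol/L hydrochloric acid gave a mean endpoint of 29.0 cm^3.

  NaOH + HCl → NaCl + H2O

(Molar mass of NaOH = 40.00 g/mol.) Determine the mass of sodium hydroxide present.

n(HCl) per titration = 0.0290 × 0.177 = 5.13 × 10^-3 mol
n(NaOH) in each aliquot = 5.13 × 10^-3 mol (1:1 ratio)
n(NaOH) in the whole flask = 5.13 × 10^-3 × 100.0/25.0 = 0.0205 mol
mass of NaOH = 0.0205 × 40.00 = 0.821 g

0.821 g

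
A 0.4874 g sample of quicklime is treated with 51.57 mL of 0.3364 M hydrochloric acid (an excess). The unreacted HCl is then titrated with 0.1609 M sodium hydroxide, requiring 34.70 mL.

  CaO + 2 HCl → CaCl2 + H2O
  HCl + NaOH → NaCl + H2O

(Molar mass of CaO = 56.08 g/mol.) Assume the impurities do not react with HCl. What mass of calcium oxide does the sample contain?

n(HCl) added = 0.05157 × 0.3364 = 0.01735 mol
n(NaOH) used in back-titration = 0.03470 × 0.1609 = 5.583 × 10^-3 mol
n(HCl) left over = 5.583 × 10^-3 mol (1:1 ratio)
n(HCl) consumed by analyte = 0.01735 − 5.583 × 10^-3 = 0.01176 mol
From the 1:2 ratio, n(CaO) = 1/2 × 0.01176 = 5.882 × 10^-3 mol
mass of CaO = 5.882 × 10^-3 × 56.08 = 0.3299 g

0.3299 g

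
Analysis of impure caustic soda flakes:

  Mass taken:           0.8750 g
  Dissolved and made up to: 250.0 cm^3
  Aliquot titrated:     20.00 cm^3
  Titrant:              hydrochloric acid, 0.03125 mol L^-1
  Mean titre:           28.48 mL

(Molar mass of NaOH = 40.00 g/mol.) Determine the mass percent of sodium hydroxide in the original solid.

NaOH + HCl → NaCl + H2O
n(HCl) per titration = 0.02848 × 0.03125 = 8.900 × 10^-4 mol
n(NaOH) in each aliquot = 8.900 × 10^-4 mol (1:1 ratio)
n(NaOH) in the whole flask = 8.900 × 10^-4 × 250.0/20.00 = 0.01113 mol
mass of NaOH = 0.01113 × 40.00 = 0.4450 g
% NaOH = 0.4450 / 0.8750 × 100 = 50.86 %

50.86 %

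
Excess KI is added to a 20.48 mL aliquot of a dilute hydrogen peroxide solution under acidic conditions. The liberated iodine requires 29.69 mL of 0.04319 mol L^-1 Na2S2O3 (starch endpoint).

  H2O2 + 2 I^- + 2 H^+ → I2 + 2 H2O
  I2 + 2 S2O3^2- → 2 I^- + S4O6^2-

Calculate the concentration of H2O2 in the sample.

n(S2O3^2-) = 0.02969 × 0.04319 = 1.282 × 10^-3 mol
n(I2) = n(S2O3^2-)/2 = 6.412 × 10^-4 mol
n(H2O2) in the aliquot = 6.412 × 10^-4 mol (1:1 ratio)
[H2O2] = 6.412 × 10^-4 / 0.02048 = 0.03131 mol/L

0.03131 mol/L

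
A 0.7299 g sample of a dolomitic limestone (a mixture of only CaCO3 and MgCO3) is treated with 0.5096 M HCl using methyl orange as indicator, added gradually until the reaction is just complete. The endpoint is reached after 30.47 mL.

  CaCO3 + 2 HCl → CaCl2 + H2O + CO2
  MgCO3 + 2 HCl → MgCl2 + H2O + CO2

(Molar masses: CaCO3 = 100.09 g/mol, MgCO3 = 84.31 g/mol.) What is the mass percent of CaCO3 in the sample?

n(HCl) = 0.03047 × 0.5096 = 0.01553 mol
Let x = n(CaCO3), y = n(MgCO3).
Titrant: 2x + 2y = 0.01553;  mass: 100.09x + 84.31y = 0.7299
Solving, x = 4.774 × 10^-3 mol, y = 2.990 × 10^-3 mol
mass of CaCO3 = 4.774 × 10^-3 × 100.09 = 0.4779 g
% CaCO3 = 0.4779 / 0.7299 × 100 = 65.47 %

65.47 %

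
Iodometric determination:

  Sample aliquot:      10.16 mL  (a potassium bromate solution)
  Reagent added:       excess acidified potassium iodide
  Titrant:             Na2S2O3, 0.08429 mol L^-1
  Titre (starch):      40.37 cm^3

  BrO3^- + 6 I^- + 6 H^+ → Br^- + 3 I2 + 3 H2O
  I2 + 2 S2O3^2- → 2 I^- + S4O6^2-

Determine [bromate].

0.05582 mol/L

n(S2O3^2-) = 0.04037 × 0.08429 = 3.403 × 10^-3 mol
n(I2) = n(S2O3^2-)/2 = 1.701 × 10^-3 mol
From the 1:3 ratio, n(BrO3^-) in the aliquot = 1/3 × 1.701 × 10^-3 = 5.671 × 10^-4 mol
[BrO3^-] = 5.671 × 10^-4 / 0.01016 = 0.05582 mol/L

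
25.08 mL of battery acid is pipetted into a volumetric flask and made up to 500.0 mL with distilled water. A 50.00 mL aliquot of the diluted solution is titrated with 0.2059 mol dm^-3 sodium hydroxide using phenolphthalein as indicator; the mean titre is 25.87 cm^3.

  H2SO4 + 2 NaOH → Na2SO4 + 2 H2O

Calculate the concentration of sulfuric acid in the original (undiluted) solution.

n(NaOH) = 0.02587 × 0.2059 = 5.327 × 10^-3 mol
From the 1:2 ratio, n(H2SO4) in the aliquot = 1/2 × 5.327 × 10^-3 = 2.663 × 10^-3 mol
[H2SO4]_dilute = 2.663 × 10^-3 / 0.05000 = 0.05327 mol/L
Dilution factor = 500.0 / 25.08 = 19.94
[H2SO4]_stock = 0.05327 × 19.94 = 1.062 mol/L

1.062 mol/L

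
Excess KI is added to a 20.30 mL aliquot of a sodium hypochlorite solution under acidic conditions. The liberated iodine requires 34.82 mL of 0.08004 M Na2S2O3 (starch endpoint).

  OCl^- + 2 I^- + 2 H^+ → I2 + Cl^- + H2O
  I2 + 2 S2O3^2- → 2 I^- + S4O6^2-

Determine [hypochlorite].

0.06865 M

n(S2O3^2-) = 0.03482 × 0.08004 = 2.787 × 10^-3 mol
n(I2) = n(S2O3^2-)/2 = 1.393 × 10^-3 mol
n(OCl^-) in the aliquot = 1.393 × 10^-3 mol (1:1 ratio)
[OCl^-] = 1.393 × 10^-3 / 0.02030 = 0.06865 mol/L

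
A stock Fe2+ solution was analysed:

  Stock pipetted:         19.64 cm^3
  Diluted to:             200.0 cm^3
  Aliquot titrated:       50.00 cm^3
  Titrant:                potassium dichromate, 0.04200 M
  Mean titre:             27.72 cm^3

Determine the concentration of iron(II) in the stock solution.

Cr2O7^2- + 6 Fe^2+ + 14 H^+ → 2 Cr^3+ + 6 Fe^3+ + 7 H2O
n(K2Cr2O7) = 0.02772 × 0.04200 = 1.164 × 10^-3 mol
From the 6:1 ratio, n(Fe2+) in the aliquot = 6/1 × 1.164 × 10^-3 = 6.985 × 10^-3 mol
[Fe2+]_dilute = 6.985 × 10^-3 / 0.05000 = 0.1397 mol/L
Dilution factor = 200.0 / 19.64 = 10.18
[Fe2+]_stock = 0.1397 × 10.18 = 1.423 mol/L

1.423 M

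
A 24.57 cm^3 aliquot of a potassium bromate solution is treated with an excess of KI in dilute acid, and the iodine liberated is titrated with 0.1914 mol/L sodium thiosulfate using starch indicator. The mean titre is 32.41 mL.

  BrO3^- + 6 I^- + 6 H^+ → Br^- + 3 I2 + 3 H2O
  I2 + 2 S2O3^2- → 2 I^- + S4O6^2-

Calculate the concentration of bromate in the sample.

n(S2O3^2-) = 0.03241 × 0.1914 = 6.203 × 10^-3 mol
n(I2) = n(S2O3^2-)/2 = 3.102 × 10^-3 mol
From the 1:3 ratio, n(BrO3^-) in the aliquot = 1/3 × 3.102 × 10^-3 = 1.034 × 10^-3 mol
[BrO3^-] = 1.034 × 10^-3 / 0.02457 = 0.04208 mol/L

0.04208 mol/L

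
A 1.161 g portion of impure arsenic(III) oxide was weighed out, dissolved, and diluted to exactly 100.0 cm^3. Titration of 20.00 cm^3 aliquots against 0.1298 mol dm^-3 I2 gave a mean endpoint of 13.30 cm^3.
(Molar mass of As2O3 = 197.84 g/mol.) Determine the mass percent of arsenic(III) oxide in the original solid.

73.54 %

As2O3 + 2 I2 + 2 H2O → As2O5 + 4 HI
n(I2) per titration = 0.01330 × 0.1298 = 1.726 × 10^-3 mol
From the 1:2 ratio, n(As2O3) in each aliquot = 1/2 × 1.726 × 10^-3 = 8.632 × 10^-4 mol
n(As2O3) in the whole flask = 8.632 × 10^-4 × 100.0/20.00 = 4.316 × 10^-3 mol
mass of As2O3 = 4.316 × 10^-3 × 197.84 = 0.8538 g
% As2O3 = 0.8538 / 1.161 × 100 = 73.54 %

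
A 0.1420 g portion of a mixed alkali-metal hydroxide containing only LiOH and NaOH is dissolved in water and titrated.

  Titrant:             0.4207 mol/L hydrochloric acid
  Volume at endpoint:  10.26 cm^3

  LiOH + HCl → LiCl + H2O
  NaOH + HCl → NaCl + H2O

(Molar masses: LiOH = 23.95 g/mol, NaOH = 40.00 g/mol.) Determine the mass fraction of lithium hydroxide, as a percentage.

32.21 %

n(HCl) = 0.01026 × 0.4207 = 4.316 × 10^-3 mol
Let x = n(LiOH), y = n(NaOH).
Titrant: 1x + 1y = 4.316 × 10^-3;  mass: 23.95x + 40.00y = 0.1420
Solving, x = 1.910 × 10^-3 mol, y = 2.406 × 10^-3 mol
mass of LiOH = 1.910 × 10^-3 × 23.95 = 0.04574 g
% LiOH = 0.04574 / 0.1420 × 100 = 32.21 %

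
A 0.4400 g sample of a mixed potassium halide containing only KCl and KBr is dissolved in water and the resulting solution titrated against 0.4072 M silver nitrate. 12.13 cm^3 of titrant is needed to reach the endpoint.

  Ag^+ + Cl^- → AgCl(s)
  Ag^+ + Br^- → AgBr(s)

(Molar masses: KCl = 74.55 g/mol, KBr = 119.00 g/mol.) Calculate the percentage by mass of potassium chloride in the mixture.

56.33 %

n(AgNO3) = 0.01213 × 0.4072 = 4.939 × 10^-3 mol
Let x = n(KCl), y = n(KBr).
Titrant: 1x + 1y = 4.939 × 10^-3;  mass: 74.55x + 119.00y = 0.4400
Solving, x = 3.325 × 10^-3 mol, y = 1.615 × 10^-3 mol
mass of KCl = 3.325 × 10^-3 × 74.55 = 0.2479 g
% KCl = 0.2479 / 0.4400 × 100 = 56.33 %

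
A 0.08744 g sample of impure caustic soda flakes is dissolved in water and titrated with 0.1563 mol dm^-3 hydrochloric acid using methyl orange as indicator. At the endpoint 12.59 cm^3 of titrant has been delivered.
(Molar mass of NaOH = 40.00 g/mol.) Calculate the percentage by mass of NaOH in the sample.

NaOH + HCl → NaCl + H2O
n(HCl) = 0.01259 L × 0.1563 mol/L = 1.968 × 10^-3 mol
n(NaOH) = 1.968 × 10^-3 mol (1:1 ratio)
mass of NaOH = 1.968 × 10^-3 × 40.00 g/mol = 0.07871 g
% NaOH = 0.07871 / 0.08744 × 100 = 90.02 %

90.02 %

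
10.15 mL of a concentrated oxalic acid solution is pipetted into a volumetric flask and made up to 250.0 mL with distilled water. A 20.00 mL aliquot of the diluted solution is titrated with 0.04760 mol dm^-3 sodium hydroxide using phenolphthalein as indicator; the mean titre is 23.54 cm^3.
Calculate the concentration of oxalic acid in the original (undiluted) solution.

H2C2O4 + 2 NaOH → Na2C2O4 + 2 H2O
n(NaOH) = 0.02354 × 0.04760 = 1.121 × 10^-3 mol
From the 1:2 ratio, n(H2C2O4) in the aliquot = 1/2 × 1.121 × 10^-3 = 5.603 × 10^-4 mol
[H2C2O4]_dilute = 5.603 × 10^-4 / 0.02000 = 0.02801 mol/L
Dilution factor = 250.0 / 10.15 = 24.63
[H2C2O4]_stock = 0.02801 × 24.63 = 0.6900 mol/L

0.6900 mol/L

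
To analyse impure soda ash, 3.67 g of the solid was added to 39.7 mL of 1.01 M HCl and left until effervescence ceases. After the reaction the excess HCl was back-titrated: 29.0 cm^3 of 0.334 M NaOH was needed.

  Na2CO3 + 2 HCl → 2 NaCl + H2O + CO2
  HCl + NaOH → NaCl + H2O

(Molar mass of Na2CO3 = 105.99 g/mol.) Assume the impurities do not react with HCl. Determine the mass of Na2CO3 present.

n(HCl) added = 0.0397 × 1.01 = 0.0401 mol
n(NaOH) used in back-titration = 0.0290 × 0.334 = 9.69 × 10^-3 mol
n(HCl) left over = 9.69 × 10^-3 mol (1:1 ratio)
n(HCl) consumed by analyte = 0.0401 − 9.69 × 10^-3 = 0.0304 mol
From the 1:2 ratio, n(Na2CO3) = 1/2 × 0.0304 = 0.0152 mol
mass of Na2CO3 = 0.0152 × 105.99 = 1.61 g

1.61 g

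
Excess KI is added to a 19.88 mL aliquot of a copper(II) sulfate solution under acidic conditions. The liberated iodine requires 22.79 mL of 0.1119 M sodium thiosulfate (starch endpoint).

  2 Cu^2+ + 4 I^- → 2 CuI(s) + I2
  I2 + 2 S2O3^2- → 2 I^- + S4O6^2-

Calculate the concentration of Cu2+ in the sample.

n(S2O3^2-) = 0.02279 × 0.1119 = 2.550 × 10^-3 mol
n(I2) = n(S2O3^2-)/2 = 1.275 × 10^-3 mol
From the 2:1 ratio, n(Cu2+) in the aliquot = 2/1 × 1.275 × 10^-3 = 2.550 × 10^-3 mol
[Cu2+] = 2.550 × 10^-3 / 0.01988 = 0.1283 mol/L

0.1283 M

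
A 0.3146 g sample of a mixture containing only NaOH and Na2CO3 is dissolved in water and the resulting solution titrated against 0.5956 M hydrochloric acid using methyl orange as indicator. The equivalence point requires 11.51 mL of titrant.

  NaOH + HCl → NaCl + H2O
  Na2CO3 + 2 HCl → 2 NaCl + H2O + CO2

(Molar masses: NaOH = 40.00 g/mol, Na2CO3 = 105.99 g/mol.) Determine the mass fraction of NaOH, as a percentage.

n(HCl) = 0.01151 × 0.5956 = 6.855 × 10^-3 mol
Let x = n(NaOH), y = n(Na2CO3).
Titrant: 1x + 2y = 6.855 × 10^-3;  mass: 40.00x + 105.99y = 0.3146
Solving, x = 3.748 × 10^-3 mol, y = 1.554 × 10^-3 mol
mass of NaOH = 3.748 × 10^-3 × 40.00 = 0.1499 g
% NaOH = 0.1499 / 0.3146 × 100 = 47.65 %

47.65 %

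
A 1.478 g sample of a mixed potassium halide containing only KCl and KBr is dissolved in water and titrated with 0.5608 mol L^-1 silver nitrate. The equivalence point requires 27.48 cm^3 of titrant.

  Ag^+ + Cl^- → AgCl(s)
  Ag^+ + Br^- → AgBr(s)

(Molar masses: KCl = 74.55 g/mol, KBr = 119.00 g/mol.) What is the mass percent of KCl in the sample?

40.38 %

n(AgNO3) = 0.02748 × 0.5608 = 0.01541 mol
Let x = n(KCl), y = n(KBr).
Titrant: 1x + 1y = 0.01541;  mass: 74.55x + 119.00y = 1.478
Solving, x = 8.006 × 10^-3 mol, y = 7.404 × 10^-3 mol
mass of KCl = 8.006 × 10^-3 × 74.55 = 0.5969 g
% KCl = 0.5969 / 1.478 × 100 = 40.38 %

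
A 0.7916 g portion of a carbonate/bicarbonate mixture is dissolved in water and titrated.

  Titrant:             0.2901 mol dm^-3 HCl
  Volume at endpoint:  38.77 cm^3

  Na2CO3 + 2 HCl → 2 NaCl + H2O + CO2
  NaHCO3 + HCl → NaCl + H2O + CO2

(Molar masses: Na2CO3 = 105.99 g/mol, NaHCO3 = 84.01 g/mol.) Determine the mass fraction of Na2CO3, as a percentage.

33.08 %

n(HCl) = 0.03877 × 0.2901 = 0.01125 mol
Let x = n(Na2CO3), y = n(NaHCO3).
Titrant: 2x + 1y = 0.01125;  mass: 105.99x + 84.01y = 0.7916
Solving, x = 2.471 × 10^-3 mol, y = 6.305 × 10^-3 mol
mass of Na2CO3 = 2.471 × 10^-3 × 105.99 = 0.2619 g
% Na2CO3 = 0.2619 / 0.7916 × 100 = 33.08 %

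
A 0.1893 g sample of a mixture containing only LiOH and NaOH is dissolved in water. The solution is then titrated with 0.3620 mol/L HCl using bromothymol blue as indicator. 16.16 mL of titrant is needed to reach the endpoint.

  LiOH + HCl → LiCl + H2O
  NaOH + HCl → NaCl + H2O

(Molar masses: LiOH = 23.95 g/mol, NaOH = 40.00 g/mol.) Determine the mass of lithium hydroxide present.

n(HCl) = 0.01616 × 0.3620 = 5.850 × 10^-3 mol
Let x = n(LiOH), y = n(NaOH).
Titrant: 1x + 1y = 5.850 × 10^-3;  mass: 23.95x + 40.00y = 0.1893
Solving, x = 2.785 × 10^-3 mol, y = 3.065 × 10^-3 mol
mass of LiOH = 2.785 × 10^-3 × 23.95 = 0.06670 g

0.06670 g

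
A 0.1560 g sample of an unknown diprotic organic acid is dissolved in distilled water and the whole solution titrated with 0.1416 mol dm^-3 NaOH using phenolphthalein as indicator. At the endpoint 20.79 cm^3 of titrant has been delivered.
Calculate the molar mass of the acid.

n(NaOH) = 0.02079 L × 0.1416 mol/L = 2.944 × 10^-3 mol
From the 1:2 ratio, n(H2A) = 1/2 × 2.944 × 10^-3 = 1.472 × 10^-3 mol
M = m / n = 0.1560 g / 1.472 × 10^-3 mol = 106.0 g/mol

106.0 g/mol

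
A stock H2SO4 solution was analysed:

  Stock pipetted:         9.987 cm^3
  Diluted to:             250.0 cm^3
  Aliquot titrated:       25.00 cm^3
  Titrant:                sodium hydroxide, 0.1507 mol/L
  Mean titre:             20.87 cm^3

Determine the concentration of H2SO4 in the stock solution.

H2SO4 + 2 NaOH → Na2SO4 + 2 H2O
n(NaOH) = 0.02087 × 0.1507 = 3.145 × 10^-3 mol
From the 1:2 ratio, n(H2SO4) in the aliquot = 1/2 × 3.145 × 10^-3 = 1.573 × 10^-3 mol
[H2SO4]_dilute = 1.573 × 10^-3 / 0.02500 = 0.06290 mol/L
Dilution factor = 250.0 / 9.987 = 25.03
[H2SO4]_stock = 0.06290 × 25.03 = 1.575 mol/L

1.575 mol/L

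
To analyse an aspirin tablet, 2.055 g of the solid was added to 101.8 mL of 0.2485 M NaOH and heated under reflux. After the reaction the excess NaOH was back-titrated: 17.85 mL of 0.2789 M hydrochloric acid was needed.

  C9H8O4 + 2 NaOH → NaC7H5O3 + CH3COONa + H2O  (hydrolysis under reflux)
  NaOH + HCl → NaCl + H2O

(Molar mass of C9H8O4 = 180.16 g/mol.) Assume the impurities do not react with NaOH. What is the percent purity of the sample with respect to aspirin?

n(NaOH) added = 0.1018 × 0.2485 = 0.02530 mol
n(HCl) used in back-titration = 0.01785 × 0.2789 = 4.978 × 10^-3 mol
n(NaOH) left over = 4.978 × 10^-3 mol (1:1 ratio)
n(NaOH) consumed by analyte = 0.02530 − 4.978 × 10^-3 = 0.02032 mol
From the 1:2 ratio, n(C9H8O4) = 1/2 × 0.02032 = 0.01016 mol
mass of C9H8O4 = 0.01016 × 180.16 = 1.830 g
% C9H8O4 = 1.830 / 2.055 × 100 = 89.07 %

89.07 %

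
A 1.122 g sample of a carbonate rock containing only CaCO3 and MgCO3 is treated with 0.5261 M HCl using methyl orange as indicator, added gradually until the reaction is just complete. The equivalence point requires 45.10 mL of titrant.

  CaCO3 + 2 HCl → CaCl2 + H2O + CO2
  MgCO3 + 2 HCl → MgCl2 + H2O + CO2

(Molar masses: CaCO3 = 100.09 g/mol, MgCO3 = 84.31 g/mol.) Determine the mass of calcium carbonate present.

0.7725 g

n(HCl) = 0.04510 × 0.5261 = 0.02373 mol
Let x = n(CaCO3), y = n(MgCO3).
Titrant: 2x + 2y = 0.02373;  mass: 100.09x + 84.31y = 1.122
Solving, x = 7.718 × 10^-3 mol, y = 4.146 × 10^-3 mol
mass of CaCO3 = 7.718 × 10^-3 × 100.09 = 0.7725 g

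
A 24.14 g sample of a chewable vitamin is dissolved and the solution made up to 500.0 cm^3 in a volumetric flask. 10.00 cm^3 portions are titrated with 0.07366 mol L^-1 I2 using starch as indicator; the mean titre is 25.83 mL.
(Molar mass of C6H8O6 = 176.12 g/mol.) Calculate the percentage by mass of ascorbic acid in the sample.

C6H8O6 + I2 → C6H6O6 + 2 HI
n(I2) per titration = 0.02583 × 0.07366 = 1.903 × 10^-3 mol
n(C6H8O6) in each aliquot = 1.903 × 10^-3 mol (1:1 ratio)
n(C6H8O6) in the whole flask = 1.903 × 10^-3 × 500.0/10.00 = 0.09513 mol
mass of C6H8O6 = 0.09513 × 176.12 = 16.75 g
% C6H8O6 = 16.75 / 24.14 × 100 = 69.41 %

69.41 %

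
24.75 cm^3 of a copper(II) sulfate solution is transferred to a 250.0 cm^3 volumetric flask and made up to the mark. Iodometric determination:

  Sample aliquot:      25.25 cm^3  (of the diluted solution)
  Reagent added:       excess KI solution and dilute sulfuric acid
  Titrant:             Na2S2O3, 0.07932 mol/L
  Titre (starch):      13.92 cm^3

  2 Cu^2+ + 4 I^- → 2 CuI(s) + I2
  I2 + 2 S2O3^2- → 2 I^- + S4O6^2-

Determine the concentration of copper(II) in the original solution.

0.4417 mol/L

n(S2O3^2-) = 0.01392 × 0.07932 = 1.104 × 10^-3 mol
n(I2) = n(S2O3^2-)/2 = 5.521 × 10^-4 mol
From the 2:1 ratio, n(Cu2+) in the aliquot = 2/1 × 5.521 × 10^-4 = 1.104 × 10^-3 mol
[Cu2+]_dilute = 1.104 × 10^-3 / 0.02525 = 0.04373 mol/L
[Cu2+]_original = 0.04373 × 250.0/24.75 = 0.4417 mol/L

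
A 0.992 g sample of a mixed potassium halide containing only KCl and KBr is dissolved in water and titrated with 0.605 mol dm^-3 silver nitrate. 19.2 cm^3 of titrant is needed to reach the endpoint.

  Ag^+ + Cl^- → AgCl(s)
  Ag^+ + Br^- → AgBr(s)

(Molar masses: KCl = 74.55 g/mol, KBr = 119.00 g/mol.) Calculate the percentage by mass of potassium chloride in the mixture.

66.0 %

n(AgNO3) = 0.0192 × 0.605 = 0.0116 mol
Let x = n(KCl), y = n(KBr).
Titrant: 1x + 1y = 0.0116;  mass: 74.55x + 119.00y = 0.992
Solving, x = 8.78 × 10^-3 mol, y = 2.84 × 10^-3 mol
mass of KCl = 8.78 × 10^-3 × 74.55 = 0.655 g
% KCl = 0.655 / 0.992 × 100 = 66.0 %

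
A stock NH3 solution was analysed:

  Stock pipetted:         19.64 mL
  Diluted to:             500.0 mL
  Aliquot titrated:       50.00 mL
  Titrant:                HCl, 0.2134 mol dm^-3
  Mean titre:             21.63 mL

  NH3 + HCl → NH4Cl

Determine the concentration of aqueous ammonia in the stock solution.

2.350 mol/L

n(HCl) = 0.02163 × 0.2134 = 4.616 × 10^-3 mol
n(NH3) in the aliquot = 4.616 × 10^-3 mol (1:1 ratio)
[NH3]_dilute = 4.616 × 10^-3 / 0.05000 = 0.09232 mol/L
Dilution factor = 500.0 / 19.64 = 25.46
[NH3]_stock = 0.09232 × 25.46 = 2.350 mol/L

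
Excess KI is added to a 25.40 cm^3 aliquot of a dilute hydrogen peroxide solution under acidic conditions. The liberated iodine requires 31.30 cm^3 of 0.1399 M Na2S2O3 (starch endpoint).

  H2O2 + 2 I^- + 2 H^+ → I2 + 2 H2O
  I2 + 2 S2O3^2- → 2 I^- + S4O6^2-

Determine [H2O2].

0.08620 M

n(S2O3^2-) = 0.03130 × 0.1399 = 4.379 × 10^-3 mol
n(I2) = n(S2O3^2-)/2 = 2.189 × 10^-3 mol
n(H2O2) in the aliquot = 2.189 × 10^-3 mol (1:1 ratio)
[H2O2] = 2.189 × 10^-3 / 0.02540 = 0.08620 mol/L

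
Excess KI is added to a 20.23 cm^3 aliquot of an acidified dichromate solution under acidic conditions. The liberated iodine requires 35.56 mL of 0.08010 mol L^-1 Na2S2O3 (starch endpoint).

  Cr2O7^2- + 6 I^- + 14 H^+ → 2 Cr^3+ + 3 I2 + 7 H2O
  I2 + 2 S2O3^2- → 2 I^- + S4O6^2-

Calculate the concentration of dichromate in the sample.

0.02347 mol/L

n(S2O3^2-) = 0.03556 × 0.08010 = 2.848 × 10^-3 mol
n(I2) = n(S2O3^2-)/2 = 1.424 × 10^-3 mol
From the 1:3 ratio, n(Cr2O7^2-) in the aliquot = 1/3 × 1.424 × 10^-3 = 4.747 × 10^-4 mol
[Cr2O7^2-] = 4.747 × 10^-4 / 0.02023 = 0.02347 mol/L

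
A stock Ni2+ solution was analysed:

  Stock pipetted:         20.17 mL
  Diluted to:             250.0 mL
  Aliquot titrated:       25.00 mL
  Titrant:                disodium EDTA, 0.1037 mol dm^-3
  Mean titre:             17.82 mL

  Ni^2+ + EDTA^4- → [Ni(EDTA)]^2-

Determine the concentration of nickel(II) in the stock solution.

0.9162 mol/L

n(EDTA) = 0.01782 × 0.1037 = 1.848 × 10^-3 mol
n(Ni2+) in the aliquot = 1.848 × 10^-3 mol (1:1 ratio)
[Ni2+]_dilute = 1.848 × 10^-3 / 0.02500 = 0.07392 mol/L
Dilution factor = 250.0 / 20.17 = 12.39
[Ni2+]_stock = 0.07392 × 12.39 = 0.9162 mol/L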